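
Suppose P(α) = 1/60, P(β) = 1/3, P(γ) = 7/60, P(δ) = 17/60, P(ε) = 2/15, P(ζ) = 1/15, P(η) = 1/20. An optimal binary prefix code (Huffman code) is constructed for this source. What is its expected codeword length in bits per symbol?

Repeatedly combine the two least-probable nodes; the expected code length is the sum of the merged weights.
merge 1/60 + 1/20 → 1/15
merge 1/15 + 1/15 → 2/15
merge 7/60 + 2/15 → 1/4
merge 2/15 + 1/4 → 23/60
merge 17/60 + 1/3 → 37/60
merge 23/60 + 37/60 → 1
L = 1/15 + 2/15 + 1/4 + 23/60 + 37/60 + 1 = 49/20 = 2.45 bits/symbol.

2.45 bits/symbol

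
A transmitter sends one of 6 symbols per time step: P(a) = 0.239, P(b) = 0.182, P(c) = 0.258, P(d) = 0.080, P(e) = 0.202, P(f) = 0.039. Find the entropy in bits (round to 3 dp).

H = −Σ pᵢ log₂ pᵢ.
−0.239·log₂(0.239) = 0.4935
−0.182·log₂(0.182) = 0.4474
−0.258·log₂(0.258) = 0.5043
−0.080·log₂(0.080) = 0.2915
−0.202·log₂(0.202) = 0.4661
−0.039·log₂(0.039) = 0.1825
Sum ≈ 2.3853 → 2.385 bits.

2.385 bits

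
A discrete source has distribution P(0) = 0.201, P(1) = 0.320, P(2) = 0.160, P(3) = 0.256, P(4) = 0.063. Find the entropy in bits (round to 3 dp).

2.169 bits

H = −Σ pᵢ log₂ pᵢ.
−0.201·log₂(0.201) = 0.4653
−0.320·log₂(0.320) = 0.5260
−0.160·log₂(0.160) = 0.4230
−0.256·log₂(0.256) = 0.5032
−0.063·log₂(0.063) = 0.2513
Sum ≈ 2.1688 → 2.169 bits.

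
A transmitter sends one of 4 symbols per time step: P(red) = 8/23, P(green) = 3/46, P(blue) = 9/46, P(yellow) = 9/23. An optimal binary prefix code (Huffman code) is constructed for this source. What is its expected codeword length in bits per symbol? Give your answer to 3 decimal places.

1.870 bits/symbol

Repeatedly combine the two least-probable nodes; the expected code length is the sum of the merged weights.
merge 3/46 + 9/46 → 6/23
merge 6/23 + 8/23 → 14/23
merge 9/23 + 14/23 → 1
L = 6/23 + 14/23 + 1 = 43/23 ≈ 1.870 bits/symbol.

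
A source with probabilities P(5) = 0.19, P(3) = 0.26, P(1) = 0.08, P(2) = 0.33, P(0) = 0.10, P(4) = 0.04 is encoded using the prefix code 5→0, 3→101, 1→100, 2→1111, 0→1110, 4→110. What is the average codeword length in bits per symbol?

L̄ = Σ pᵢ·ℓᵢ = 0.19·1 + 0.26·3 + 0.08·3 + 0.33·4 + 0.10·4 + 0.04·3 = 3.05 bits/symbol.

3.05 bits/symbol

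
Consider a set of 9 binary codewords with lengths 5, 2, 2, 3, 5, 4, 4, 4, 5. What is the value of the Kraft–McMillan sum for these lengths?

0.90625

With common denominator 2^5 = 32: Σ 2^(−ℓᵢ) = 1/32 + 8/32 + 8/32 + 4/32 + 1/32 + 2/32 + 2/32 + 2/32 + 1/32 = 29/32 = 0.90625.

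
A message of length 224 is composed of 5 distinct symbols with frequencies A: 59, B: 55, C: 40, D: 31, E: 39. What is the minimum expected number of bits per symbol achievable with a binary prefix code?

2.3125 bits/symbol

Probabilities are the counts divided by 224.
Repeatedly combine the two least-probable nodes; the expected code length is the sum of the merged weights.
merge 31/224 + 39/224 → 5/16
merge 5/28 + 55/224 → 95/224
merge 59/224 + 5/16 → 129/224
merge 95/224 + 129/224 → 1
L = 5/16 + 95/224 + 129/224 + 1 = 37/16 = 2.3125 bits/symbol.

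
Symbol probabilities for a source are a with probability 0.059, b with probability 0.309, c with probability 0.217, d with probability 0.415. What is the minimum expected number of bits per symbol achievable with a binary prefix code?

Repeatedly combine the two least-probable nodes; the expected code length is the sum of the merged weights.
merge 59/1000 + 217/1000 → 69/250
merge 69/250 + 309/1000 → 117/200
merge 83/200 + 117/200 → 1
L = 69/250 + 117/200 + 1 = 1861/1000 = 1.861 bits/symbol.

1.861 bits/symbol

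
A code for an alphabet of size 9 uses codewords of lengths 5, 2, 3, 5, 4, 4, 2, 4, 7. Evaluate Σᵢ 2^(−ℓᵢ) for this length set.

0.8828125

With common denominator 2^7 = 128: Σ 2^(−ℓᵢ) = 4/128 + 32/128 + 16/128 + 4/128 + 8/128 + 8/128 + 32/128 + 8/128 + 1/128 = 113/128 = 0.8828125.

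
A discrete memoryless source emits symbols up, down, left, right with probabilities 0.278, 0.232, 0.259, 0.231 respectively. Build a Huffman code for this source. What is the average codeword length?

Repeatedly combine the two least-probable nodes; the expected code length is the sum of the merged weights.
merge 231/1000 + 29/125 → 463/1000
merge 259/1000 + 139/500 → 537/1000
merge 463/1000 + 537/1000 → 1
L = 463/1000 + 537/1000 + 1 = 2 bits/symbol.

2 bits/symbol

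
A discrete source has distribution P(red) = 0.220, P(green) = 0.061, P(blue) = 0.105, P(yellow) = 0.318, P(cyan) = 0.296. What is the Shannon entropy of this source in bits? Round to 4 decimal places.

2.1136 bits

H = −Σ pᵢ log₂ pᵢ.
−0.220·log₂(0.220) = 0.4806
−0.061·log₂(0.061) = 0.2461
−0.105·log₂(0.105) = 0.3414
−0.318·log₂(0.318) = 0.5256
−0.296·log₂(0.296) = 0.5199
Sum ≈ 2.1136 → 2.1136 bits.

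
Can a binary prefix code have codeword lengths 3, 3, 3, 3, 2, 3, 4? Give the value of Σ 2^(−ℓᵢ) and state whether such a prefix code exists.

0.9375; yes

With common denominator 2^4 = 16: Σ 2^(−ℓᵢ) = 2/16 + 2/16 + 2/16 + 2/16 + 4/16 + 2/16 + 1/16 = 15/16 = 0.9375.
Kraft's inequality requires Σ ≤ 1; here Σ = 0.9375 ≤ 1, so such a prefix code exists.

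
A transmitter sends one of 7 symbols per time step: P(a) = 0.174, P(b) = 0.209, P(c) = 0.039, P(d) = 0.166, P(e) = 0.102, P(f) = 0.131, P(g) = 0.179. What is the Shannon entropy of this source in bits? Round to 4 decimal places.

H = −Σ pᵢ log₂ pᵢ.
−0.174·log₂(0.174) = 0.4390
−0.209·log₂(0.209) = 0.4720
−0.039·log₂(0.039) = 0.1825
−0.166·log₂(0.166) = 0.4301
−0.102·log₂(0.102) = 0.3359
−0.131·log₂(0.131) = 0.3841
−0.179·log₂(0.179) = 0.4443
Sum ≈ 2.6879 → 2.6879 bits.

2.6879 bits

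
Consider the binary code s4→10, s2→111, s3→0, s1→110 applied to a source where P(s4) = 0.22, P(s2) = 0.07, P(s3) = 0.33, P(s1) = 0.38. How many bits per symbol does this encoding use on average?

2.12 bits/symbol

L̄ = Σ pᵢ·ℓᵢ = 0.22·2 + 0.07·3 + 0.33·1 + 0.38·3 = 2.12 bits/symbol.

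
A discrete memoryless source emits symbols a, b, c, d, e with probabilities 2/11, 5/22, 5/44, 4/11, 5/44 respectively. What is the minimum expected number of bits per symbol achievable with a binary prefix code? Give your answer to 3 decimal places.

Repeatedly combine the two least-probable nodes; the expected code length is the sum of the merged weights.
merge 5/44 + 5/44 → 5/22
merge 2/11 + 5/22 → 9/22
merge 5/22 + 4/11 → 13/22
merge 9/22 + 13/22 → 1
L = 5/22 + 9/22 + 13/22 + 1 = 49/22 ≈ 2.227 bits/symbol.

2.227 bits/symbol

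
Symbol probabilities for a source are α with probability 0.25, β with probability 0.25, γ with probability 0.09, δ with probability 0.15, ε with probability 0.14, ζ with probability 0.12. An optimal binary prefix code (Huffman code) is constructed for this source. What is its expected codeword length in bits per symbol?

2.5 bits/symbol

Repeatedly combine the two least-probable nodes; the expected code length is the sum of the merged weights.
merge 9/100 + 3/25 → 21/100
merge 7/50 + 3/20 → 29/100
merge 21/100 + 1/4 → 23/50
merge 1/4 + 29/100 → 27/50
merge 23/50 + 27/50 → 1
L = 21/100 + 29/100 + 23/50 + 27/50 + 1 = 5/2 = 2.5 bits/symbol.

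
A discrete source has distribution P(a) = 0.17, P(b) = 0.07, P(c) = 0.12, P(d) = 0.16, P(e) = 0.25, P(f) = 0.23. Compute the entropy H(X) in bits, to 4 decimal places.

H = −Σ pᵢ log₂ pᵢ.
−0.17·log₂(0.17) = 0.4346
−0.07·log₂(0.07) = 0.2686
−0.12·log₂(0.12) = 0.3671
−0.16·log₂(0.16) = 0.4230
−0.25·log₂(0.25) = 0.5000
−0.23·log₂(0.23) = 0.4877
Sum ≈ 2.4809 → 2.4809 bits.

2.4809 bits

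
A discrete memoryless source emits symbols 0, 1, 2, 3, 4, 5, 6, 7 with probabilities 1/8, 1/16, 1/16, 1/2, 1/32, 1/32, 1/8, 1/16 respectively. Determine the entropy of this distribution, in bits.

Each probability is a power of 1/2, so log₂(1/p) is an integer.
H = Σ p·log₂(1/p) = 1/8·3 + 1/16·4 + 1/16·4 + 1/2·1 + 1/32·5 + 1/32·5 + 1/8·3 + 1/16·4 = 2.3125 bits.

2.3125 bits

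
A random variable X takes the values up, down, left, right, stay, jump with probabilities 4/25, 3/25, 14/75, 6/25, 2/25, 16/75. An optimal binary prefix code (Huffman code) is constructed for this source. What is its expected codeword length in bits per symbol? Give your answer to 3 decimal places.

Repeatedly combine the two least-probable nodes; the expected code length is the sum of the merged weights.
merge 2/25 + 3/25 → 1/5
merge 4/25 + 14/75 → 26/75
merge 1/5 + 16/75 → 31/75
merge 6/25 + 26/75 → 44/75
merge 31/75 + 44/75 → 1
L = 1/5 + 26/75 + 31/75 + 44/75 + 1 = 191/75 ≈ 2.547 bits/symbol.

2.547 bits/symbol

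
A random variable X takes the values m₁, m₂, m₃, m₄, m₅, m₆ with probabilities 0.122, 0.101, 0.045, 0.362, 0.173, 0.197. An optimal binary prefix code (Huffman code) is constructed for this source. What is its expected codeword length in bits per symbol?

2.414 bits/symbol

Repeatedly combine the two least-probable nodes; the expected code length is the sum of the merged weights.
merge 9/200 + 101/1000 → 73/500
merge 61/500 + 73/500 → 67/250
merge 173/1000 + 197/1000 → 37/100
merge 67/250 + 181/500 → 63/100
merge 37/100 + 63/100 → 1
L = 73/500 + 67/250 + 37/100 + 63/100 + 1 = 1207/500 = 2.414 bits/symbol.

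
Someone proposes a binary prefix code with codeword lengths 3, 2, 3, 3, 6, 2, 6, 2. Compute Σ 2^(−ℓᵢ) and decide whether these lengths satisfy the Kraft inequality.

With common denominator 2^6 = 64: Σ 2^(−ℓᵢ) = 8/64 + 16/64 + 8/64 + 8/64 + 1/64 + 16/64 + 1/64 + 16/64 = 74/64 = 1.15625.
Kraft's inequality requires Σ ≤ 1; here Σ = 1.15625 > 1, so no such prefix code exists.

1.15625; no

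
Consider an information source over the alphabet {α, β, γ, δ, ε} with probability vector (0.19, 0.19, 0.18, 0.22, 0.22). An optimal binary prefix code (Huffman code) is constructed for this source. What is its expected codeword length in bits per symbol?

Repeatedly combine the two least-probable nodes; the expected code length is the sum of the merged weights.
merge 9/50 + 19/100 → 37/100
merge 19/100 + 11/50 → 41/100
merge 11/50 + 37/100 → 59/100
merge 41/100 + 59/100 → 1
L = 37/100 + 41/100 + 59/100 + 1 = 237/100 = 2.37 bits/symbol.

2.37 bits/symbol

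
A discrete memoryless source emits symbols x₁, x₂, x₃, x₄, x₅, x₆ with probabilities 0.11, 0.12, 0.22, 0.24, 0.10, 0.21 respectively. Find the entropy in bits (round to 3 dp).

H = −Σ pᵢ log₂ pᵢ.
−0.11·log₂(0.11) = 0.3503
−0.12·log₂(0.12) = 0.3671
−0.22·log₂(0.22) = 0.4806
−0.24·log₂(0.24) = 0.4941
−0.10·log₂(0.10) = 0.3322
−0.21·log₂(0.21) = 0.4728
Sum ≈ 2.4971 → 2.497 bits.

2.497 bits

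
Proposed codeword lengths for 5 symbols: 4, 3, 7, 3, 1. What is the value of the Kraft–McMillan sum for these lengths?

0.8203125

With common denominator 2^7 = 128: Σ 2^(−ℓᵢ) = 8/128 + 16/128 + 1/128 + 16/128 + 64/128 = 105/128 = 0.8203125.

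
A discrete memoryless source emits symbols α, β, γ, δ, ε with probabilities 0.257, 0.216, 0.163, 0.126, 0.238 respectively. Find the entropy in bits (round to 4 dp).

2.2773 bits

H = −Σ pᵢ log₂ pᵢ.
−0.257·log₂(0.257) = 0.5038
−0.216·log₂(0.216) = 0.4776
−0.163·log₂(0.163) = 0.4266
−0.126·log₂(0.126) = 0.3766
−0.238·log₂(0.238) = 0.4929
Sum ≈ 2.2773 → 2.2773 bits.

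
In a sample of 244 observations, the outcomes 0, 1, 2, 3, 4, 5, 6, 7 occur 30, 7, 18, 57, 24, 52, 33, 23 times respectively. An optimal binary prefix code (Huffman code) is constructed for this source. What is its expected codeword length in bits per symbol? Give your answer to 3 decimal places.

Probabilities are the counts divided by 244.
Repeatedly combine the two least-probable nodes; the expected code length is the sum of the merged weights.
merge 7/244 + 9/122 → 25/244
merge 23/244 + 6/61 → 47/244
merge 25/244 + 15/122 → 55/244
merge 33/244 + 47/244 → 20/61
merge 13/61 + 55/244 → 107/244
merge 57/244 + 20/61 → 137/244
merge 107/244 + 137/244 → 1
L = 25/244 + 47/244 + 55/244 + 20/61 + 107/244 + 137/244 + 1 = 695/244 ≈ 2.848 bits/symbol.

2.848 bits/symbol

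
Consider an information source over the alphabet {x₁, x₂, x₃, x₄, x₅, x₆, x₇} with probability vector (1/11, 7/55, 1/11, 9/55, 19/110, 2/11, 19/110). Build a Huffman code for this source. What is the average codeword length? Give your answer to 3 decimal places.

Repeatedly combine the two least-probable nodes; the expected code length is the sum of the merged weights.
merge 1/11 + 1/11 → 2/11
merge 7/55 + 9/55 → 16/55
merge 19/110 + 19/110 → 19/55
merge 2/11 + 2/11 → 4/11
merge 16/55 + 19/55 → 7/11
merge 4/11 + 7/11 → 1
L = 2/11 + 16/55 + 19/55 + 4/11 + 7/11 + 1 = 31/11 ≈ 2.818 bits/symbol.

2.818 bits/symbol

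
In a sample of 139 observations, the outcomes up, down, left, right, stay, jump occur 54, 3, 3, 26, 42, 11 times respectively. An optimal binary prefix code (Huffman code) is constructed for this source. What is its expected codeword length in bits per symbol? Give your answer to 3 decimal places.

2.086 bits/symbol

Probabilities are the counts divided by 139.
Repeatedly combine the two least-probable nodes; the expected code length is the sum of the merged weights.
merge 3/139 + 3/139 → 6/139
merge 6/139 + 11/139 → 17/139
merge 17/139 + 26/139 → 43/139
merge 42/139 + 43/139 → 85/139
merge 54/139 + 85/139 → 1
L = 6/139 + 17/139 + 43/139 + 85/139 + 1 = 290/139 ≈ 2.086 bits/symbol.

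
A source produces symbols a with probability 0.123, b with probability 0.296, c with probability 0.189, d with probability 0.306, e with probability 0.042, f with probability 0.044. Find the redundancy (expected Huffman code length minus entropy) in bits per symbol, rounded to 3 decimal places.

0.036 bits

Entropy H = −Σ p log₂ p ≈ 2.2591 bits.
Huffman merges: 21/500+11/250→43/500; 43/500+123/1000→209/1000; 189/1000+209/1000→199/500; 37/125+153/500→301/500; 199/500+301/500→1. L = 459/200 ≈ 2.2950.
L − H = 2.2950 − 2.2591 = 0.036 bits.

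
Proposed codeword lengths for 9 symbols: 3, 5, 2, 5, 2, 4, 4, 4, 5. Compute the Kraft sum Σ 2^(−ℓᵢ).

With common denominator 2^5 = 32: Σ 2^(−ℓᵢ) = 4/32 + 1/32 + 8/32 + 1/32 + 8/32 + 2/32 + 2/32 + 2/32 + 1/32 = 29/32 = 0.90625.

0.90625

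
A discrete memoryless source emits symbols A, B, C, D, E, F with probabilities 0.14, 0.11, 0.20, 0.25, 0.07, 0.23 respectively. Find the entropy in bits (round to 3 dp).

2.468 bits

H = −Σ pᵢ log₂ pᵢ.
−0.14·log₂(0.14) = 0.3971
−0.11·log₂(0.11) = 0.3503
−0.20·log₂(0.20) = 0.4644
−0.25·log₂(0.25) = 0.5000
−0.07·log₂(0.07) = 0.2686
−0.23·log₂(0.23) = 0.4877
Sum ≈ 2.4680 → 2.468 bits.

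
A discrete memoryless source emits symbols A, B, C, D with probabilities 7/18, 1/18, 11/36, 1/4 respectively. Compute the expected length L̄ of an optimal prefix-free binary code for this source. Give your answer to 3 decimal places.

1.917 bits/symbol

Repeatedly combine the two least-probable nodes; the expected code length is the sum of the merged weights.
merge 1/18 + 1/4 → 11/36
merge 11/36 + 11/36 → 11/18
merge 7/18 + 11/18 → 1
L = 11/36 + 11/18 + 1 = 23/12 ≈ 1.917 bits/symbol.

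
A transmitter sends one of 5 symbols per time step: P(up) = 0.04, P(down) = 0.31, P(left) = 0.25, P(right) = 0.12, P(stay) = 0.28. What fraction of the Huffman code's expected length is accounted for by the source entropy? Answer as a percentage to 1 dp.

96.8%

Entropy H = −Σ p log₂ p ≈ 2.0908 bits.
Huffman merges: 1/25+3/25→4/25; 4/25+1/4→41/100; 7/25+31/100→59/100; 41/100+59/100→1. L = 54/25 ≈ 2.1600.
Efficiency = H/L = 2.0908/2.1600 = 96.8%.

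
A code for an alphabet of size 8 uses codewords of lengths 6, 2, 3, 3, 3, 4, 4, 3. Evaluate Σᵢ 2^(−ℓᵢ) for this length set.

0.890625

With common denominator 2^6 = 64: Σ 2^(−ℓᵢ) = 1/64 + 16/64 + 8/64 + 8/64 + 8/64 + 4/64 + 4/64 + 8/64 = 57/64 = 0.890625.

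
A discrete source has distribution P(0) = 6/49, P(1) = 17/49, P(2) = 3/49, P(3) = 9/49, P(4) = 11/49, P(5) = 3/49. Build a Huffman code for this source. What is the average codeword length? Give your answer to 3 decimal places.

2.367 bits/symbol

Repeatedly combine the two least-probable nodes; the expected code length is the sum of the merged weights.
merge 3/49 + 3/49 → 6/49
merge 6/49 + 6/49 → 12/49
merge 9/49 + 11/49 → 20/49
merge 12/49 + 17/49 → 29/49
merge 20/49 + 29/49 → 1
L = 6/49 + 12/49 + 20/49 + 29/49 + 1 = 116/49 ≈ 2.367 bits/symbol.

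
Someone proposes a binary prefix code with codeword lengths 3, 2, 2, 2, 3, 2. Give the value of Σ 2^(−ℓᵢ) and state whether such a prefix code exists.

1.25; no

With common denominator 2^3 = 8: Σ 2^(−ℓᵢ) = 1/8 + 2/8 + 2/8 + 2/8 + 1/8 + 2/8 = 10/8 = 1.25.
Kraft's inequality requires Σ ≤ 1; here Σ = 1.25 > 1, so no such prefix code exists.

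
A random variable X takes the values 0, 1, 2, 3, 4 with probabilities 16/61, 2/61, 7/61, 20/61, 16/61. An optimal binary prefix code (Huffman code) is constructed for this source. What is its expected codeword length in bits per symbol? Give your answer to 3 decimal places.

2.148 bits/symbol

Repeatedly combine the two least-probable nodes; the expected code length is the sum of the merged weights.
merge 2/61 + 7/61 → 9/61
merge 9/61 + 16/61 → 25/61
merge 16/61 + 20/61 → 36/61
merge 25/61 + 36/61 → 1
L = 9/61 + 25/61 + 36/61 + 1 = 131/61 ≈ 2.148 bits/symbol.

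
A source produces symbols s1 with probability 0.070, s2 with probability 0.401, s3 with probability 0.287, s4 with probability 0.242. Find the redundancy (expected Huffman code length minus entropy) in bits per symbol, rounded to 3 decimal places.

0.102 bits

Entropy H = −Σ p log₂ p ≈ 1.8094 bits.
Huffman merges: 7/100+121/500→39/125; 287/1000+39/125→599/1000; 401/1000+599/1000→1. L = 1911/1000 ≈ 1.9110.
L − H = 1.9110 − 1.8094 = 0.102 bits.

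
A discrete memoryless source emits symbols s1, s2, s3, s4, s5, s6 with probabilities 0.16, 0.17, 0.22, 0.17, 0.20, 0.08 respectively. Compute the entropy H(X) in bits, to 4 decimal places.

2.5287 bits

H = −Σ pᵢ log₂ pᵢ.
−0.16·log₂(0.16) = 0.4230
−0.17·log₂(0.17) = 0.4346
−0.22·log₂(0.22) = 0.4806
−0.17·log₂(0.17) = 0.4346
−0.20·log₂(0.20) = 0.4644
−0.08·log₂(0.08) = 0.2915
Sum ≈ 2.5287 → 2.5287 bits.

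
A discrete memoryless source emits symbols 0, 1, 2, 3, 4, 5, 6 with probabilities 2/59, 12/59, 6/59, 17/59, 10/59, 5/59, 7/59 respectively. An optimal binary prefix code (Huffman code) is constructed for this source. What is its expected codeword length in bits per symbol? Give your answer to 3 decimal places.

Repeatedly combine the two least-probable nodes; the expected code length is the sum of the merged weights.
merge 2/59 + 5/59 → 7/59
merge 6/59 + 7/59 → 13/59
merge 7/59 + 10/59 → 17/59
merge 12/59 + 13/59 → 25/59
merge 17/59 + 17/59 → 34/59
merge 25/59 + 34/59 → 1
L = 7/59 + 13/59 + 17/59 + 25/59 + 34/59 + 1 = 155/59 ≈ 2.627 bits/symbol.

2.627 bits/symbol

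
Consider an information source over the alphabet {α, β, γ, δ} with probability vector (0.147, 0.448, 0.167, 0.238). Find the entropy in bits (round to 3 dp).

1.850 bits

H = −Σ pᵢ log₂ pᵢ.
−0.147·log₂(0.147) = 0.4066
−0.448·log₂(0.448) = 0.5190
−0.167·log₂(0.167) = 0.4312
−0.238·log₂(0.238) = 0.4929
Sum ≈ 1.8497 → 1.850 bits.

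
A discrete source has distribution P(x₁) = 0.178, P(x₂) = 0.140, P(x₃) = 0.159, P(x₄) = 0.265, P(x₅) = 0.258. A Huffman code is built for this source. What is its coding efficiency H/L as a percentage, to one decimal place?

98.9%

Entropy H = −Σ p log₂ p ≈ 2.2741 bits.
Huffman merges: 7/50+159/1000→299/1000; 89/500+129/500→109/250; 53/200+299/1000→141/250; 109/250+141/250→1. L = 2299/1000 ≈ 2.2990.
Efficiency = H/L = 2.2741/2.2990 = 98.9%.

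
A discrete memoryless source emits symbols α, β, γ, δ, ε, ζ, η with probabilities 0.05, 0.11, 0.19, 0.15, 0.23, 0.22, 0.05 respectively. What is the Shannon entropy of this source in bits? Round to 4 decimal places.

H = −Σ pᵢ log₂ pᵢ.
−0.05·log₂(0.05) = 0.2161
−0.11·log₂(0.11) = 0.3503
−0.19·log₂(0.19) = 0.4552
−0.15·log₂(0.15) = 0.4105
−0.23·log₂(0.23) = 0.4877
−0.22·log₂(0.22) = 0.4806
−0.05·log₂(0.05) = 0.2161
Sum ≈ 2.6165 → 2.6165 bits.

2.6165 bits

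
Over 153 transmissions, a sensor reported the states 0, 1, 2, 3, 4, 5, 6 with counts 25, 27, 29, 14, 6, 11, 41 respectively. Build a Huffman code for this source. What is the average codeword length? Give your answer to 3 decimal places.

Probabilities are the counts divided by 153.
Repeatedly combine the two least-probable nodes; the expected code length is the sum of the merged weights.
merge 2/51 + 11/153 → 1/9
merge 14/153 + 1/9 → 31/153
merge 25/153 + 3/17 → 52/153
merge 29/153 + 31/153 → 20/51
merge 41/153 + 52/153 → 31/51
merge 20/51 + 31/51 → 1
L = 1/9 + 31/153 + 52/153 + 20/51 + 31/51 + 1 = 406/153 ≈ 2.654 bits/symbol.

2.654 bits/symbol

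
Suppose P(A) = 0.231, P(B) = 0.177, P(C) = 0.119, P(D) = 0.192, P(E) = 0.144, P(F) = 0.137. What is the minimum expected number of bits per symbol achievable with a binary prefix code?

Repeatedly combine the two least-probable nodes; the expected code length is the sum of the merged weights.
merge 119/1000 + 137/1000 → 32/125
merge 18/125 + 177/1000 → 321/1000
merge 24/125 + 231/1000 → 423/1000
merge 32/125 + 321/1000 → 577/1000
merge 423/1000 + 577/1000 → 1
L = 32/125 + 321/1000 + 423/1000 + 577/1000 + 1 = 2577/1000 = 2.577 bits/symbol.

2.577 bits/symbol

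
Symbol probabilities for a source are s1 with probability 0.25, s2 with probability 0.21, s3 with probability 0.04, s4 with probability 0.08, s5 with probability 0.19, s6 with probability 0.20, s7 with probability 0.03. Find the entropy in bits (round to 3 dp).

H = −Σ pᵢ log₂ pᵢ.
−0.25·log₂(0.25) = 0.5000
−0.21·log₂(0.21) = 0.4728
−0.04·log₂(0.04) = 0.1858
−0.08·log₂(0.08) = 0.2915
−0.19·log₂(0.19) = 0.4552
−0.20·log₂(0.20) = 0.4644
−0.03·log₂(0.03) = 0.1518
Sum ≈ 2.5215 → 2.521 bits.

2.521 bits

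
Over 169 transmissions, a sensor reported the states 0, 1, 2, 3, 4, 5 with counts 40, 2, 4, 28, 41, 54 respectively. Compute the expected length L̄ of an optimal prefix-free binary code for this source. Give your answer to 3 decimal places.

2.237 bits/symbol

Probabilities are the counts divided by 169.
Repeatedly combine the two least-probable nodes; the expected code length is the sum of the merged weights.
merge 2/169 + 4/169 → 6/169
merge 6/169 + 28/169 → 34/169
merge 34/169 + 40/169 → 74/169
merge 41/169 + 54/169 → 95/169
merge 74/169 + 95/169 → 1
L = 6/169 + 34/169 + 74/169 + 95/169 + 1 = 378/169 ≈ 2.237 bits/symbol.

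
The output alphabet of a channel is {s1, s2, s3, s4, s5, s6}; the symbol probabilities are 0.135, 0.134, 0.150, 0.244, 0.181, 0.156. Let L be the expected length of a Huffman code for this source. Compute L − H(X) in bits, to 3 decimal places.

0.025 bits

Entropy H = −Σ p log₂ p ≈ 2.5501 bits.
Huffman merges: 67/500+27/200→269/1000; 3/20+39/250→153/500; 181/1000+61/250→17/40; 269/1000+153/500→23/40; 17/40+23/40→1. L = 103/40 ≈ 2.5750.
L − H = 2.5750 − 2.5501 = 0.025 bits.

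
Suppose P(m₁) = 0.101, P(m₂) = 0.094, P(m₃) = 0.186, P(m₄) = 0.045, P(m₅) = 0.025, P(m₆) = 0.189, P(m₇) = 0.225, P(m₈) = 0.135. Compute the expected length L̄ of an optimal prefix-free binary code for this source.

Repeatedly combine the two least-probable nodes; the expected code length is the sum of the merged weights.
merge 1/40 + 9/200 → 7/100
merge 7/100 + 47/500 → 41/250
merge 101/1000 + 27/200 → 59/250
merge 41/250 + 93/500 → 7/20
merge 189/1000 + 9/40 → 207/500
merge 59/250 + 7/20 → 293/500
merge 207/500 + 293/500 → 1
L = 7/100 + 41/250 + 59/250 + 7/20 + 207/500 + 293/500 + 1 = 141/50 = 2.82 bits/symbol.

2.82 bits/symbol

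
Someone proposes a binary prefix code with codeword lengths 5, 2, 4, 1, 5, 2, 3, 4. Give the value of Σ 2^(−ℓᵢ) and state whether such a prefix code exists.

With common denominator 2^5 = 32: Σ 2^(−ℓᵢ) = 1/32 + 8/32 + 2/32 + 16/32 + 1/32 + 8/32 + 4/32 + 2/32 = 42/32 = 1.3125.
Kraft's inequality requires Σ ≤ 1; here Σ = 1.3125 > 1, so no such prefix code exists.

1.3125; no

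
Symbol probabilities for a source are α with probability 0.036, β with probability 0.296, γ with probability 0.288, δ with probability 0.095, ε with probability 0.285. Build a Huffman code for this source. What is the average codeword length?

2.131 bits/symbol

Repeatedly combine the two least-probable nodes; the expected code length is the sum of the merged weights.
merge 9/250 + 19/200 → 131/1000
merge 131/1000 + 57/200 → 52/125
merge 36/125 + 37/125 → 73/125
merge 52/125 + 73/125 → 1
L = 131/1000 + 52/125 + 73/125 + 1 = 2131/1000 = 2.131 bits/symbol.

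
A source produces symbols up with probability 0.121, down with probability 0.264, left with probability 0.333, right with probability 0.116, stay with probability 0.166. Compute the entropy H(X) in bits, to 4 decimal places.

2.1948 bits

H = −Σ pᵢ log₂ pᵢ.
−0.121·log₂(0.121) = 0.3687
−0.264·log₂(0.264) = 0.5072
−0.333·log₂(0.333) = 0.5283
−0.116·log₂(0.116) = 0.3605
−0.166·log₂(0.166) = 0.4301
Sum ≈ 2.1948 → 2.1948 bits.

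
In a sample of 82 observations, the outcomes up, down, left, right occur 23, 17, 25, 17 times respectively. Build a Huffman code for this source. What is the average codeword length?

2 bits/symbol

Probabilities are the counts divided by 82.
Repeatedly combine the two least-probable nodes; the expected code length is the sum of the merged weights.
merge 17/82 + 17/82 → 17/41
merge 23/82 + 25/82 → 24/41
merge 17/41 + 24/41 → 1
L = 17/41 + 24/41 + 1 = 2 bits/symbol.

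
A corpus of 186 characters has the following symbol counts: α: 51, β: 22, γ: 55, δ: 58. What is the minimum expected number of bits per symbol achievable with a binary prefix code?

Probabilities are the counts divided by 186.
Repeatedly combine the two least-probable nodes; the expected code length is the sum of the merged weights.
merge 11/93 + 17/62 → 73/186
merge 55/186 + 29/93 → 113/186
merge 73/186 + 113/186 → 1
L = 73/186 + 113/186 + 1 = 2 bits/symbol.

2 bits/symbol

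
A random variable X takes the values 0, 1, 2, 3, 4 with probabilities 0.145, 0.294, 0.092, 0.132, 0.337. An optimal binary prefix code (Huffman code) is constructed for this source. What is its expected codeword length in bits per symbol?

2.224 bits/symbol

Repeatedly combine the two least-probable nodes; the expected code length is the sum of the merged weights.
merge 23/250 + 33/250 → 28/125
merge 29/200 + 28/125 → 369/1000
merge 147/500 + 337/1000 → 631/1000
merge 369/1000 + 631/1000 → 1
L = 28/125 + 369/1000 + 631/1000 + 1 = 278/125 = 2.224 bits/symbol.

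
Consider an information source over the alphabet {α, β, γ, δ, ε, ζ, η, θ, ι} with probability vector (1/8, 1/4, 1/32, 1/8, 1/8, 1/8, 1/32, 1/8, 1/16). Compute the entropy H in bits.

2.9375 bits

Each probability is a power of 1/2, so log₂(1/p) is an integer.
H = Σ p·log₂(1/p) = 1/8·3 + 1/4·2 + 1/32·5 + 1/8·3 + 1/8·3 + 1/8·3 + 1/32·5 + 1/8·3 + 1/16·4 = 2.9375 bits.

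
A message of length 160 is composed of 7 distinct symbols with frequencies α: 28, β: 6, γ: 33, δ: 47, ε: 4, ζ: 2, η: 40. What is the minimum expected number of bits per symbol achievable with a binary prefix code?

2.3625 bits/symbol

Probabilities are the counts divided by 160.
Repeatedly combine the two least-probable nodes; the expected code length is the sum of the merged weights.
merge 1/80 + 1/40 → 3/80
merge 3/80 + 3/80 → 3/40
merge 3/40 + 7/40 → 1/4
merge 33/160 + 1/4 → 73/160
merge 1/4 + 47/160 → 87/160
merge 73/160 + 87/160 → 1
L = 3/80 + 3/40 + 1/4 + 73/160 + 87/160 + 1 = 189/80 = 2.3625 bits/symbol.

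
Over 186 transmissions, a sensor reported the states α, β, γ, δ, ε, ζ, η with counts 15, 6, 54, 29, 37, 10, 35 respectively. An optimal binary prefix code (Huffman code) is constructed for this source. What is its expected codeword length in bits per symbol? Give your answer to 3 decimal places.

Probabilities are the counts divided by 186.
Repeatedly combine the two least-probable nodes; the expected code length is the sum of the merged weights.
merge 1/31 + 5/93 → 8/93
merge 5/62 + 8/93 → 1/6
merge 29/186 + 1/6 → 10/31
merge 35/186 + 37/186 → 12/31
merge 9/31 + 10/31 → 19/31
merge 12/31 + 19/31 → 1
L = 8/93 + 1/6 + 10/31 + 12/31 + 19/31 + 1 = 479/186 ≈ 2.575 bits/symbol.

2.575 bits/symbol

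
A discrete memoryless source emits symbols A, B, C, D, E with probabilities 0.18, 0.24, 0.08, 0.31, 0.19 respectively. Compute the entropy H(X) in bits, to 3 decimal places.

2.210 bits

H = −Σ pᵢ log₂ pᵢ.
−0.18·log₂(0.18) = 0.4453
−0.24·log₂(0.24) = 0.4941
−0.08·log₂(0.08) = 0.2915
−0.31·log₂(0.31) = 0.5238
−0.19·log₂(0.19) = 0.4552
Sum ≈ 2.2100 → 2.210 bits.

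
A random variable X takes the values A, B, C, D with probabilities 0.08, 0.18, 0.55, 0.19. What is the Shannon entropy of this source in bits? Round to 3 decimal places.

1.666 bits

H = −Σ pᵢ log₂ pᵢ.
−0.08·log₂(0.08) = 0.2915
−0.18·log₂(0.18) = 0.4453
−0.55·log₂(0.55) = 0.4744
−0.19·log₂(0.19) = 0.4552
Sum ≈ 1.6664 → 1.666 bits.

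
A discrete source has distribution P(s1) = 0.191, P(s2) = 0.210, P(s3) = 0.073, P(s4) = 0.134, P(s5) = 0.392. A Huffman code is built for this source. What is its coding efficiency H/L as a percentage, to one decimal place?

Entropy H = −Σ p log₂ p ≈ 2.1228 bits.
Huffman merges: 73/1000+67/500→207/1000; 191/1000+207/1000→199/500; 21/100+49/125→301/500; 199/500+301/500→1. L = 2207/1000 ≈ 2.2070.
Efficiency = H/L = 2.1228/2.2070 = 96.2%.

96.2%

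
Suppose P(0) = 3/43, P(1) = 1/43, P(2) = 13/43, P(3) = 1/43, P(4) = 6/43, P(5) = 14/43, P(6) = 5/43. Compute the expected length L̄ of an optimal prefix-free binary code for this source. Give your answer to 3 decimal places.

2.395 bits/symbol

Repeatedly combine the two least-probable nodes; the expected code length is the sum of the merged weights.
merge 1/43 + 1/43 → 2/43
merge 2/43 + 3/43 → 5/43
merge 5/43 + 5/43 → 10/43
merge 6/43 + 10/43 → 16/43
merge 13/43 + 14/43 → 27/43
merge 16/43 + 27/43 → 1
L = 2/43 + 5/43 + 10/43 + 16/43 + 27/43 + 1 = 103/43 ≈ 2.395 bits/symbol.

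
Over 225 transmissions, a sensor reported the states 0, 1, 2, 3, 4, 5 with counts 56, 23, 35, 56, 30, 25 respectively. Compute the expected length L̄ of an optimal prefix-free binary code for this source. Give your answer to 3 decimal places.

Probabilities are the counts divided by 225.
Repeatedly combine the two least-probable nodes; the expected code length is the sum of the merged weights.
merge 23/225 + 1/9 → 16/75
merge 2/15 + 7/45 → 13/45
merge 16/75 + 56/225 → 104/225
merge 56/225 + 13/45 → 121/225
merge 104/225 + 121/225 → 1
L = 16/75 + 13/45 + 104/225 + 121/225 + 1 = 563/225 ≈ 2.502 bits/symbol.

2.502 bits/symbol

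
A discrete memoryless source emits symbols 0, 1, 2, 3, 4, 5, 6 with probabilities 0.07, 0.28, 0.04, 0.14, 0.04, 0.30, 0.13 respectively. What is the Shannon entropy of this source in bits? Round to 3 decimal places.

2.455 bits

H = −Σ pᵢ log₂ pᵢ.
−0.07·log₂(0.07) = 0.2686
−0.28·log₂(0.28) = 0.5142
−0.04·log₂(0.04) = 0.1858
−0.14·log₂(0.14) = 0.3971
−0.04·log₂(0.04) = 0.1858
−0.30·log₂(0.30) = 0.5211
−0.13·log₂(0.13) = 0.3826
Sum ≈ 2.4551 → 2.455 bits.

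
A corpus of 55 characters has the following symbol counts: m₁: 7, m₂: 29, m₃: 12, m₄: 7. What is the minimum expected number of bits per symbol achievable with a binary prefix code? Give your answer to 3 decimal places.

Probabilities are the counts divided by 55.
Repeatedly combine the two least-probable nodes; the expected code length is the sum of the merged weights.
merge 7/55 + 7/55 → 14/55
merge 12/55 + 14/55 → 26/55
merge 26/55 + 29/55 → 1
L = 14/55 + 26/55 + 1 = 19/11 ≈ 1.727 bits/symbol.

1.727 bits/symbol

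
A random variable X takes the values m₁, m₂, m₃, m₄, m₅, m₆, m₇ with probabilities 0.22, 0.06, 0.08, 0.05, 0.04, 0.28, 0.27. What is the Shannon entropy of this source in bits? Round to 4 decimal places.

2.4417 bits

H = −Σ pᵢ log₂ pᵢ.
−0.22·log₂(0.22) = 0.4806
−0.06·log₂(0.06) = 0.2435
−0.08·log₂(0.08) = 0.2915
−0.05·log₂(0.05) = 0.2161
−0.04·log₂(0.04) = 0.1858
−0.28·log₂(0.28) = 0.5142
−0.27·log₂(0.27) = 0.5100
Sum ≈ 2.4417 → 2.4417 bits.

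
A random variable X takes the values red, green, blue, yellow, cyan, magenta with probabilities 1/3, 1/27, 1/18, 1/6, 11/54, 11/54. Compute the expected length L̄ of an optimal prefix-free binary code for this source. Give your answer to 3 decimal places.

2.352 bits/symbol

Repeatedly combine the two least-probable nodes; the expected code length is the sum of the merged weights.
merge 1/27 + 1/18 → 5/54
merge 5/54 + 1/6 → 7/27
merge 11/54 + 11/54 → 11/27
merge 7/27 + 1/3 → 16/27
merge 11/27 + 16/27 → 1
L = 5/54 + 7/27 + 11/27 + 16/27 + 1 = 127/54 ≈ 2.352 bits/symbol.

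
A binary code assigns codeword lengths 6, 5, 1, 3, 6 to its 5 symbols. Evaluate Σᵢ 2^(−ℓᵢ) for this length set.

With common denominator 2^6 = 64: Σ 2^(−ℓᵢ) = 1/64 + 2/64 + 32/64 + 8/64 + 1/64 = 44/64 = 0.6875.

0.6875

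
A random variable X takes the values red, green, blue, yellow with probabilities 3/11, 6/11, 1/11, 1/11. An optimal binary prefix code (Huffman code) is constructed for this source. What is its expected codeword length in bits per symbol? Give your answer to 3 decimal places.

1.636 bits/symbol

Repeatedly combine the two least-probable nodes; the expected code length is the sum of the merged weights.
merge 1/11 + 1/11 → 2/11
merge 2/11 + 3/11 → 5/11
merge 5/11 + 6/11 → 1
L = 2/11 + 5/11 + 1 = 18/11 ≈ 1.636 bits/symbol.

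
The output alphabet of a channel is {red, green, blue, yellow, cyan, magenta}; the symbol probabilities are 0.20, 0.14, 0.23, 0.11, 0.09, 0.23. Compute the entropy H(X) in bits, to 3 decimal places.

H = −Σ pᵢ log₂ pᵢ.
−0.20·log₂(0.20) = 0.4644
−0.14·log₂(0.14) = 0.3971
−0.23·log₂(0.23) = 0.4877
−0.11·log₂(0.11) = 0.3503
−0.09·log₂(0.09) = 0.3127
−0.23·log₂(0.23) = 0.4877
Sum ≈ 2.4998 → 2.500 bits.

2.500 bits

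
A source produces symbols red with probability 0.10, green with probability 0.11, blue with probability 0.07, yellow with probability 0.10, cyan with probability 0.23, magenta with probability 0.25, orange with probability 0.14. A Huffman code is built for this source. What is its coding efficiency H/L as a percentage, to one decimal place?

99.2%

Entropy H = −Σ p log₂ p ≈ 2.6680 bits.
Huffman merges: 7/100+1/10→17/100; 1/10+11/100→21/100; 7/50+17/100→31/100; 21/100+23/100→11/25; 1/4+31/100→14/25; 11/25+14/25→1. L = 269/100 ≈ 2.6900.
Efficiency = H/L = 2.6680/2.6900 = 99.2%.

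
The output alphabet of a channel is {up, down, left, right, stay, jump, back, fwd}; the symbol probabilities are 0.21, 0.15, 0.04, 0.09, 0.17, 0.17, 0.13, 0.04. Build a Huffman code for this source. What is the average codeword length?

Repeatedly combine the two least-probable nodes; the expected code length is the sum of the merged weights.
merge 1/25 + 1/25 → 2/25
merge 2/25 + 9/100 → 17/100
merge 13/100 + 3/20 → 7/25
merge 17/100 + 17/100 → 17/50
merge 17/100 + 21/100 → 19/50
merge 7/25 + 17/50 → 31/50
merge 19/50 + 31/50 → 1
L = 2/25 + 17/100 + 7/25 + 17/50 + 19/50 + 31/50 + 1 = 287/100 = 2.87 bits/symbol.

2.87 bits/symbol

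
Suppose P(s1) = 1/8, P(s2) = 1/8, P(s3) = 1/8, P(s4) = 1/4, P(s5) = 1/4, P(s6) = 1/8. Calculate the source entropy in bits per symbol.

2.5 bits

Each probability is a power of 1/2, so log₂(1/p) is an integer.
H = Σ p·log₂(1/p) = 1/8·3 + 1/8·3 + 1/8·3 + 1/4·2 + 1/4·2 + 1/8·3 = 2.5 bits.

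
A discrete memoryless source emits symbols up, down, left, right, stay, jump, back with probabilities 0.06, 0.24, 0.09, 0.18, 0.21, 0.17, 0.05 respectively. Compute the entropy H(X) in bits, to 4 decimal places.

H = −Σ pᵢ log₂ pᵢ.
−0.06·log₂(0.06) = 0.2435
−0.24·log₂(0.24) = 0.4941
−0.09·log₂(0.09) = 0.3127
−0.18·log₂(0.18) = 0.4453
−0.21·log₂(0.21) = 0.4728
−0.17·log₂(0.17) = 0.4346
−0.05·log₂(0.05) = 0.2161
Sum ≈ 2.6191 → 2.6191 bits.

2.6191 bits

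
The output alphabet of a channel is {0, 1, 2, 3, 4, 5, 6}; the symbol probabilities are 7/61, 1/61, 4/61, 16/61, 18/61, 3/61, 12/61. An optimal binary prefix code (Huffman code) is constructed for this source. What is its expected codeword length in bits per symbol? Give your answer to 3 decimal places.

Repeatedly combine the two least-probable nodes; the expected code length is the sum of the merged weights.
merge 1/61 + 3/61 → 4/61
merge 4/61 + 4/61 → 8/61
merge 7/61 + 8/61 → 15/61
merge 12/61 + 15/61 → 27/61
merge 16/61 + 18/61 → 34/61
merge 27/61 + 34/61 → 1
L = 4/61 + 8/61 + 15/61 + 27/61 + 34/61 + 1 = 149/61 ≈ 2.443 bits/symbol.

2.443 bits/symbol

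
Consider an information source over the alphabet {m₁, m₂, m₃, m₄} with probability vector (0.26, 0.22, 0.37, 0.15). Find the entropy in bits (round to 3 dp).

H = −Σ pᵢ log₂ pᵢ.
−0.26·log₂(0.26) = 0.5053
−0.22·log₂(0.22) = 0.4806
−0.37·log₂(0.37) = 0.5307
−0.15·log₂(0.15) = 0.4105
Sum ≈ 1.9271 → 1.927 bits.

1.927 bits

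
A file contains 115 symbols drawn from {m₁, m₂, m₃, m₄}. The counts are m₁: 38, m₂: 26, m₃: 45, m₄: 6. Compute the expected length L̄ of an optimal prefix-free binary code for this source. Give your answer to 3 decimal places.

1.887 bits/symbol

Probabilities are the counts divided by 115.
Repeatedly combine the two least-probable nodes; the expected code length is the sum of the merged weights.
merge 6/115 + 26/115 → 32/115
merge 32/115 + 38/115 → 14/23
merge 9/23 + 14/23 → 1
L = 32/115 + 14/23 + 1 = 217/115 ≈ 1.887 bits/symbol.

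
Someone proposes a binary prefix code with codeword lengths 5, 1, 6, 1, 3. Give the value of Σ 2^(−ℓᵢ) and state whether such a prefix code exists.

With common denominator 2^6 = 64: Σ 2^(−ℓᵢ) = 2/64 + 32/64 + 1/64 + 32/64 + 8/64 = 75/64 = 1.171875.
Kraft's inequality requires Σ ≤ 1; here Σ = 1.171875 > 1, so no such prefix code exists.

1.171875; no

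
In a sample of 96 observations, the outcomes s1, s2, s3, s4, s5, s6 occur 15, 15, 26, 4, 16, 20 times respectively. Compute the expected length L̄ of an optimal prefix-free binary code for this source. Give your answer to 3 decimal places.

Probabilities are the counts divided by 96.
Repeatedly combine the two least-probable nodes; the expected code length is the sum of the merged weights.
merge 1/24 + 5/32 → 19/96
merge 5/32 + 1/6 → 31/96
merge 19/96 + 5/24 → 13/32
merge 13/48 + 31/96 → 19/32
merge 13/32 + 19/32 → 1
L = 19/96 + 31/96 + 13/32 + 19/32 + 1 = 121/48 ≈ 2.521 bits/symbol.

2.521 bits/symbol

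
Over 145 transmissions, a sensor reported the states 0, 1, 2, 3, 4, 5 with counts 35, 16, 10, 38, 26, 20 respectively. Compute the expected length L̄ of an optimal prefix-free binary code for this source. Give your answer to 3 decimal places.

Probabilities are the counts divided by 145.
Repeatedly combine the two least-probable nodes; the expected code length is the sum of the merged weights.
merge 2/29 + 16/145 → 26/145
merge 4/29 + 26/145 → 46/145
merge 26/145 + 7/29 → 61/145
merge 38/145 + 46/145 → 84/145
merge 61/145 + 84/145 → 1
L = 26/145 + 46/145 + 61/145 + 84/145 + 1 = 362/145 ≈ 2.497 bits/symbol.

2.497 bits/symbol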